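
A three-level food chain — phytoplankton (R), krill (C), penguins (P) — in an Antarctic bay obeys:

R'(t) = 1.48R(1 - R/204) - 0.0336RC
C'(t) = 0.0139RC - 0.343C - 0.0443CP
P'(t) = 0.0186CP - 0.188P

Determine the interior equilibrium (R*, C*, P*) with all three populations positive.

R* ≈ 157, C* ≈ 10.1, P* ≈ 41.6

From dP/dt = 0: 0.0186C* = 0.188, so C* = 10.1.
From dR/dt = 0: 1.48(1 - R*/204) = 0.0336·10.1, giving R* = 204·(1 - 0.229) = 157.
From dC/dt = 0: 0.0139·157 - 0.343 = 0.0443P*, so P* = 1.84/0.0443 = 41.6.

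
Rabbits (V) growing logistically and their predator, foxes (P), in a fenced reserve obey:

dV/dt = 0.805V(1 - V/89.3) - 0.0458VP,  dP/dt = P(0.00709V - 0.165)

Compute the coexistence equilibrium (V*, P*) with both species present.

From dP/dt = 0 with P > 0: 0.00709V* = 0.165, so V* = 23.3.
Substitute into dV/dt = 0: 0.805(1 - 23.3/89.3) = 0.0458P*.
The bracket is 0.739, giving P* = 0.595/0.0458 = 13.

V* ≈ 23.3, P* ≈ 13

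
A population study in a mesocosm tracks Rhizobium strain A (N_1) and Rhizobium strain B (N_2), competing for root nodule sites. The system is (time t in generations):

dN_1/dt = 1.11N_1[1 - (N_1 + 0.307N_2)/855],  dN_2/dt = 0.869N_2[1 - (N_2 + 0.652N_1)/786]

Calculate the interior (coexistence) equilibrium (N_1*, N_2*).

N_1* ≈ 767, N_2* ≈ 286

Setting both brackets to zero gives the nullclines N_1 + 0.307N_2 = 855 and 0.652N_1 + N_2 = 786.
Substituting N_2 = 786 - 0.652N_1 into the first: N_1(1 - 0.307·0.652) = 855 - 0.307·786.
So N_1* = 614/0.8 = 767, and then N_2* = 786 - 0.652·767 = 286.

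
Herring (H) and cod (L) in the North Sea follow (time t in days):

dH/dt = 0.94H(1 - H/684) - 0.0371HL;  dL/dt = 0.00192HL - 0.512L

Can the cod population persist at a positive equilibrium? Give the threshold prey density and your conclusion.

Threshold H = 267; K > 267, so yes, the predator persists.

The predator equation gives dL/dt > 0 only when H > 0.512/0.00192 = 267.
Without the predator, H → K = 684. Since 684 > 267, the predator can invade and persist.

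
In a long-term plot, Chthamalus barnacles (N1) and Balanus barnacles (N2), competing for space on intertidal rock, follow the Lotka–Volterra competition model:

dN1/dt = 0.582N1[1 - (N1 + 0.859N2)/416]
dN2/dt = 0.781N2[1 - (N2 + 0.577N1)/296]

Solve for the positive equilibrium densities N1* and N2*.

N1* ≈ 321, N2* ≈ 111

Setting both brackets to zero gives the nullclines N1 + 0.859N2 = 416 and 0.577N1 + N2 = 296.
Substituting N2 = 296 - 0.577N1 into the first: N1(1 - 0.859·0.577) = 416 - 0.859·296.
So N1* = 162/0.504 = 321, and then N2* = 296 - 0.577·321 = 111.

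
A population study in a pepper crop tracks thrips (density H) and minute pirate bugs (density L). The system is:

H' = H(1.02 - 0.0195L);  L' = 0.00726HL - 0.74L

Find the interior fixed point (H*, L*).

H* ≈ 102, L* ≈ 52.3

Set dL/dt = 0 with L > 0: 0.00726H - 0.74 = 0, so H* = 0.74/0.00726 = 102.
Set dH/dt = 0 with H > 0: 1.02 - 0.0195L = 0, so L* = 1.02/0.0195 = 52.3.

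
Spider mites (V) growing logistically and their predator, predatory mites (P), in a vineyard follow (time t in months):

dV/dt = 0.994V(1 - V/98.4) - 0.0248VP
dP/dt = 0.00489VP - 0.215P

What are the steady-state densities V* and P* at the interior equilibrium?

V* ≈ 44, P* ≈ 22.2

From dP/dt = 0 with P > 0: 0.00489V* = 0.215, so V* = 44.
Substitute into dV/dt = 0: 0.994(1 - 44/98.4) = 0.0248P*.
The bracket is 0.553, giving P* = 0.55/0.0248 = 22.2.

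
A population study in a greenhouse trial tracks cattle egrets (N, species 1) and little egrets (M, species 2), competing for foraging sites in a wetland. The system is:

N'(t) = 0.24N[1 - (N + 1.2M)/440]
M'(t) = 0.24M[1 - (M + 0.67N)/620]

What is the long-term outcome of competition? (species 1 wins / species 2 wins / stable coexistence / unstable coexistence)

species 2 excludes species 1

Compare the nullcline intercepts: K1/α12 = 440/1.2 = 367 < K2 = 620; K2/α21 = 620/0.67 = 925 > K1 = 440.
Since the inequalities point opposite ways, species 2 can invade but species 1 cannot.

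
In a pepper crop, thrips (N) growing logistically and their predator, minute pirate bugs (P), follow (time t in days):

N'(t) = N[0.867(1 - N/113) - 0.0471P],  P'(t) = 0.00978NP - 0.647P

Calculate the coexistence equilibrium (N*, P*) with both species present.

N* ≈ 66.2, P* ≈ 7.63

From dP/dt = 0 with P > 0: 0.00978N* = 0.647, so N* = 66.2.
Substitute into dN/dt = 0: 0.867(1 - 66.2/113) = 0.0471P*.
The bracket is 0.415, giving P* = 0.359/0.0471 = 7.63.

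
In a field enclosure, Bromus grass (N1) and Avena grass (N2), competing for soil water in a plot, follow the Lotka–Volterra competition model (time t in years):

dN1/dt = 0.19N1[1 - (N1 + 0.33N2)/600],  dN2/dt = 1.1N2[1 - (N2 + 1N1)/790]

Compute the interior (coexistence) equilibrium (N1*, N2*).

N1* ≈ 506, N2* ≈ 284

Setting both brackets to zero gives the nullclines N1 + 0.33N2 = 600 and 1N1 + N2 = 790.
Substituting N2 = 790 - 1N1 into the first: N1(1 - 0.33·1) = 600 - 0.33·790.
So N1* = 339/0.67 = 506, and then N2* = 790 - 1·506 = 284.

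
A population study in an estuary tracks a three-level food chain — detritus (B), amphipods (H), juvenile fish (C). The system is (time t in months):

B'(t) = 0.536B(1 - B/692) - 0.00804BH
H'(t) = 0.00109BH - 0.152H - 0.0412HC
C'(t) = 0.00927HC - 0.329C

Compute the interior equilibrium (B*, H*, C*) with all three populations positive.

From dC/dt = 0: 0.00927H* = 0.329, so H* = 35.5.
From dB/dt = 0: 0.536(1 - B*/692) = 0.00804·35.5, giving B* = 692·(1 - 0.532) = 324.
From dH/dt = 0: 0.00109·324 - 0.152 = 0.0412C*, so C* = 0.201/0.0412 = 4.87.

B* ≈ 324, H* ≈ 35.5, C* ≈ 4.87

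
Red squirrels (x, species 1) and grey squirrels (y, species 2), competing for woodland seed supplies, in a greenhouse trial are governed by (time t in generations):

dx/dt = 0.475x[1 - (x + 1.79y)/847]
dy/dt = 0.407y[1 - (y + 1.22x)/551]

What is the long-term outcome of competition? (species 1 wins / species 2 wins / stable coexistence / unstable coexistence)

Compare the nullcline intercepts: K1/α12 = 847/1.79 = 473 < K2 = 551; K2/α21 = 551/1.22 = 452 < K1 = 847.
Since both are reversed, neither can invade when rare; the interior point is a saddle.

unstable coexistence (outcome depends on initial conditions)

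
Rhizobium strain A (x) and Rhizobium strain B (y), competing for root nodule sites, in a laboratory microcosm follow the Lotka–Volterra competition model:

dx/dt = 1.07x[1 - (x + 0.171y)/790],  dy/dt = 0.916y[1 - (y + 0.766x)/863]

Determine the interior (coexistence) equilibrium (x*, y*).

x* ≈ 739, y* ≈ 297

Setting both brackets to zero gives the nullclines x + 0.171y = 790 and 0.766x + y = 863.
Substituting y = 863 - 0.766x into the first: x(1 - 0.171·0.766) = 790 - 0.171·863.
So x* = 642/0.869 = 739, and then y* = 863 - 0.766·739 = 297.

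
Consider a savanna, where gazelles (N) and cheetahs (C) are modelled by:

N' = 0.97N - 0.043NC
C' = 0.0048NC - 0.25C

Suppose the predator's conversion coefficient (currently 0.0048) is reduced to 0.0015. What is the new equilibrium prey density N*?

N* ≈ 167

At the interior fixed point, setting dC/dt = 0 with C > 0 fixes N* = (predator death rate)/(NC coefficient) — independent of the other coefficients.
With the change, N* = 0.25/0.0015 = 167; it rises from 52.1.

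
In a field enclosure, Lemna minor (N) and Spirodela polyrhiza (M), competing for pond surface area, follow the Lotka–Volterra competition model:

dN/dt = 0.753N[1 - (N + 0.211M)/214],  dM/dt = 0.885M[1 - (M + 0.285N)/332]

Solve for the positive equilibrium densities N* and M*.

N* ≈ 153, M* ≈ 288

Setting both brackets to zero gives the nullclines N + 0.211M = 214 and 0.285N + M = 332.
Substituting M = 332 - 0.285N into the first: N(1 - 0.211·0.285) = 214 - 0.211·332.
So N* = 144/0.94 = 153, and then M* = 332 - 0.285·153 = 288.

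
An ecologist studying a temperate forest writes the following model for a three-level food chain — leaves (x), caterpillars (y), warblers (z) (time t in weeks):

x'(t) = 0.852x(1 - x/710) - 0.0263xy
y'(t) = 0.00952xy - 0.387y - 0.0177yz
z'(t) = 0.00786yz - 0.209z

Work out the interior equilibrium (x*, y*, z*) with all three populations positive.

From dz/dt = 0: 0.00786y* = 0.209, so y* = 26.6.
From dx/dt = 0: 0.852(1 - x*/710) = 0.0263·26.6, giving x* = 710·(1 - 0.821) = 127.
From dy/dt = 0: 0.00952·127 - 0.387 = 0.0177z*, so z* = 0.824/0.0177 = 46.6.

x* ≈ 127, y* ≈ 26.6, z* ≈ 46.6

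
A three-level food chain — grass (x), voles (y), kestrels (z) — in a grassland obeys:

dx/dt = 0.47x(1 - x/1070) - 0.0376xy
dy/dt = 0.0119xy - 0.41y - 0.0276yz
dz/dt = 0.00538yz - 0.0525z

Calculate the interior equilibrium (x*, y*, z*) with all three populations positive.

From dz/dt = 0: 0.00538y* = 0.0525, so y* = 9.76.
From dx/dt = 0: 0.47(1 - x*/1070) = 0.0376·9.76, giving x* = 1070·(1 - 0.781) = 235.
From dy/dt = 0: 0.0119·235 - 0.41 = 0.0276z*, so z* = 2.38/0.0276 = 86.3.

x* ≈ 235, y* ≈ 9.76, z* ≈ 86.3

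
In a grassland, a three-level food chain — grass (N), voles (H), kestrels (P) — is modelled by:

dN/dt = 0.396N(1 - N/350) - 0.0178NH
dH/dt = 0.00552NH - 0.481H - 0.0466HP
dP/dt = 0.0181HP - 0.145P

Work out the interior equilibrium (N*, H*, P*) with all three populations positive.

From dP/dt = 0: 0.0181H* = 0.145, so H* = 8.01.
From dN/dt = 0: 0.396(1 - N*/350) = 0.0178·8.01, giving N* = 350·(1 - 0.36) = 224.
From dH/dt = 0: 0.00552·224 - 0.481 = 0.0466P*, so P* = 0.755/0.0466 = 16.2.

N* ≈ 224, H* ≈ 8.01, P* ≈ 16.2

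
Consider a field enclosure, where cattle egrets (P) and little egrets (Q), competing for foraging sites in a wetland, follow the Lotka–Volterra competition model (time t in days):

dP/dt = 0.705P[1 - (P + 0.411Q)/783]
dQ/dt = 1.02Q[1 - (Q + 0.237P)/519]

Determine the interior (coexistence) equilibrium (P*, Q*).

Setting both brackets to zero gives the nullclines P + 0.411Q = 783 and 0.237P + Q = 519.
Substituting Q = 519 - 0.237P into the first: P(1 - 0.411·0.237) = 783 - 0.411·519.
So P* = 570/0.903 = 631, and then Q* = 519 - 0.237·631 = 369.

P* ≈ 631, Q* ≈ 369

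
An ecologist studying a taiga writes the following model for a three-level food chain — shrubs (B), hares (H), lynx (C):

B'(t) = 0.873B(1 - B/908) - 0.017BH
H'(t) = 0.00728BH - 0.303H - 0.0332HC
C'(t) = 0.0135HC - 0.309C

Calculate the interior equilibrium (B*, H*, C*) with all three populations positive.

From dC/dt = 0: 0.0135H* = 0.309, so H* = 22.9.
From dB/dt = 0: 0.873(1 - B*/908) = 0.017·22.9, giving B* = 908·(1 - 0.446) = 503.
From dH/dt = 0: 0.00728·503 - 0.303 = 0.0332C*, so C* = 3.36/0.0332 = 101.

B* ≈ 503, H* ≈ 22.9, C* ≈ 101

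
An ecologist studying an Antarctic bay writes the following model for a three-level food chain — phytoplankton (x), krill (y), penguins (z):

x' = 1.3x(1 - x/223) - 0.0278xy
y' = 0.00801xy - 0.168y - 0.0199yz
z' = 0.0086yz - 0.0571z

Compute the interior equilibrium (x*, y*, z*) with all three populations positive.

x* ≈ 191, y* ≈ 6.64, z* ≈ 68.6

From dz/dt = 0: 0.0086y* = 0.0571, so y* = 6.64.
From dx/dt = 0: 1.3(1 - x*/223) = 0.0278·6.64, giving x* = 223·(1 - 0.142) = 191.
From dy/dt = 0: 0.00801·191 - 0.168 = 0.0199z*, so z* = 1.36/0.0199 = 68.6.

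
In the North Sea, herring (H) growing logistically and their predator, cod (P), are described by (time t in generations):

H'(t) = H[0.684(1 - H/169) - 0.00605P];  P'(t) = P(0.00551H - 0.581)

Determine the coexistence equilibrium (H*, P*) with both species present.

H* ≈ 105, P* ≈ 42.5

From dP/dt = 0 with P > 0: 0.00551H* = 0.581, so H* = 105.
Substitute into dH/dt = 0: 0.684(1 - 105/169) = 0.00605P*.
The bracket is 0.376, giving P* = 0.257/0.00605 = 42.5.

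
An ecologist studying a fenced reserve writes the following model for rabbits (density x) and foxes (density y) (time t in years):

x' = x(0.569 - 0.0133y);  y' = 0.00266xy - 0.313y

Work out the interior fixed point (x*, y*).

Set dy/dt = 0 with y > 0: 0.00266x - 0.313 = 0, so x* = 0.313/0.00266 = 118.
Set dx/dt = 0 with x > 0: 0.569 - 0.0133y = 0, so y* = 0.569/0.0133 = 42.8.

x* ≈ 118, y* ≈ 42.8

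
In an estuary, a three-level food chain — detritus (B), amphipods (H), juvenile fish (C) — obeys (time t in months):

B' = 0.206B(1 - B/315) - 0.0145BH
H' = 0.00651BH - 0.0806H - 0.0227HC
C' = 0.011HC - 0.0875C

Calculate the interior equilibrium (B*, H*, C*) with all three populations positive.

From dC/dt = 0: 0.011H* = 0.0875, so H* = 7.95.
From dB/dt = 0: 0.206(1 - B*/315) = 0.0145·7.95, giving B* = 315·(1 - 0.56) = 139.
From dH/dt = 0: 0.00651·139 - 0.0806 = 0.0227C*, so C* = 0.822/0.0227 = 36.2.

B* ≈ 139, H* ≈ 7.95, C* ≈ 36.2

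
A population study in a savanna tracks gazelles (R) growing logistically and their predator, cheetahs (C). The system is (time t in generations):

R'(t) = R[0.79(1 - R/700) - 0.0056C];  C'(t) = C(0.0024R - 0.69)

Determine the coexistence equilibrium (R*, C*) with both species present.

From dC/dt = 0 with C > 0: 0.0024R* = 0.69, so R* = 288.
Substitute into dR/dt = 0: 0.79(1 - 288/700) = 0.0056C*.
The bracket is 0.589, giving C* = 0.466/0.0056 = 83.1.

R* ≈ 288, C* ≈ 83.1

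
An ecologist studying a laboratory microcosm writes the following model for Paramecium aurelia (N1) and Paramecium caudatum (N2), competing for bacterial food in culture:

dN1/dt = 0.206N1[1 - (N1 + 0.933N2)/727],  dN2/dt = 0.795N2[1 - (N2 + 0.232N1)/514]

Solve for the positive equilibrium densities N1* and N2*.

Setting both brackets to zero gives the nullclines N1 + 0.933N2 = 727 and 0.232N1 + N2 = 514.
Substituting N2 = 514 - 0.232N1 into the first: N1(1 - 0.933·0.232) = 727 - 0.933·514.
So N1* = 247/0.784 = 316, and then N2* = 514 - 0.232·316 = 441.

N1* ≈ 316, N2* ≈ 441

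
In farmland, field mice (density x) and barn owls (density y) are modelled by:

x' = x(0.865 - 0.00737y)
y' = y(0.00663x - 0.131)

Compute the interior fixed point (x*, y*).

Set dy/dt = 0 with y > 0: 0.00663x - 0.131 = 0, so x* = 0.131/0.00663 = 19.8.
Set dx/dt = 0 with x > 0: 0.865 - 0.00737y = 0, so y* = 0.865/0.00737 = 117.

x* ≈ 19.8, y* ≈ 117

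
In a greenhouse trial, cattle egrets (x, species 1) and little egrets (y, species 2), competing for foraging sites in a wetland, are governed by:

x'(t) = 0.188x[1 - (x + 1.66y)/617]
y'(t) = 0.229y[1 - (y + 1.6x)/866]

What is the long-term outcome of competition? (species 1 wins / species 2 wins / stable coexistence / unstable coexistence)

unstable coexistence (outcome depends on initial conditions)

Compare the nullcline intercepts: K1/α12 = 617/1.66 = 372 < K2 = 866; K2/α21 = 866/1.6 = 541 < K1 = 617.
Since both are reversed, neither can invade when rare; the interior point is a saddle.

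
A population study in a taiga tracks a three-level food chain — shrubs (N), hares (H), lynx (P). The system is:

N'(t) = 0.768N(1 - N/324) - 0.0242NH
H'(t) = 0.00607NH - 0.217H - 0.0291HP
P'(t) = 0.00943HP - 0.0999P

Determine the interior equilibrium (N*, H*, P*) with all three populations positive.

From dP/dt = 0: 0.00943H* = 0.0999, so H* = 10.6.
From dN/dt = 0: 0.768(1 - N*/324) = 0.0242·10.6, giving N* = 324·(1 - 0.334) = 216.
From dH/dt = 0: 0.00607·216 - 0.217 = 0.0291P*, so P* = 1.09/0.0291 = 37.6.

N* ≈ 216, H* ≈ 10.6, P* ≈ 37.6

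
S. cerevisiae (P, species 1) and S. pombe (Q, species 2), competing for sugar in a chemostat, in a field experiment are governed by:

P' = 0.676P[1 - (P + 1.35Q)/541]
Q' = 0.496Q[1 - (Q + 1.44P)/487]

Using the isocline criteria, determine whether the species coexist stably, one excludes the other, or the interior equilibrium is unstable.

unstable coexistence (outcome depends on initial conditions)

Compare the nullcline intercepts: K1/α12 = 541/1.35 = 401 < K2 = 487; K2/α21 = 487/1.44 = 338 < K1 = 541.
Since both are reversed, neither can invade when rare; the interior point is a saddle.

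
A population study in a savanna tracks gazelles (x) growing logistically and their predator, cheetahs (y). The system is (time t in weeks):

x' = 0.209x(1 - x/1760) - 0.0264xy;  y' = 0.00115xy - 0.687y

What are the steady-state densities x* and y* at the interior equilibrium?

From dy/dt = 0 with y > 0: 0.00115x* = 0.687, so x* = 597.
Substitute into dx/dt = 0: 0.209(1 - 597/1760) = 0.0264y*.
The bracket is 0.661, giving y* = 0.138/0.0264 = 5.23.

x* ≈ 597, y* ≈ 5.23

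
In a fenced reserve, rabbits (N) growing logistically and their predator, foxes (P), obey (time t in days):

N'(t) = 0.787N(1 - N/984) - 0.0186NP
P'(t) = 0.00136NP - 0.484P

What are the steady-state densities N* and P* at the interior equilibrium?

From dP/dt = 0 with P > 0: 0.00136N* = 0.484, so N* = 356.
Substitute into dN/dt = 0: 0.787(1 - 356/984) = 0.0186P*.
The bracket is 0.638, giving P* = 0.502/0.0186 = 27.

N* ≈ 356, P* ≈ 27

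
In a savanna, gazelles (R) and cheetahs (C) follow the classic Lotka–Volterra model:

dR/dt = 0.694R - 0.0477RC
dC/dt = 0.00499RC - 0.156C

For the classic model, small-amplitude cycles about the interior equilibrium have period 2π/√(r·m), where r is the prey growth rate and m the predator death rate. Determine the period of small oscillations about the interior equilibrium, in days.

Here r = 0.694 and m = 0.156, so r·m = 0.108.
ω = √0.108 = 0.329 per day, hence T = 2π/ω ≈ 19.1 days.

T ≈ 19.1 days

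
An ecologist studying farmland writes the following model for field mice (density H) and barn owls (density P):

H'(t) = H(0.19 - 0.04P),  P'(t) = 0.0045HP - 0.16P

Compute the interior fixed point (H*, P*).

Set dP/dt = 0 with P > 0: 0.0045H - 0.16 = 0, so H* = 0.16/0.0045 = 35.6.
Set dH/dt = 0 with H > 0: 0.19 - 0.04P = 0, so P* = 0.19/0.04 = 4.75.

H* ≈ 35.6, P* ≈ 4.75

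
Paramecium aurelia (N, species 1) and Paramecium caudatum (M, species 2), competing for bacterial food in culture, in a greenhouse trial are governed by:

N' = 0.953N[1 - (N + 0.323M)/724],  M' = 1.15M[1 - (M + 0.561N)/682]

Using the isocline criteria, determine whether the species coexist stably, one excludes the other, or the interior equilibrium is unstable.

stable coexistence

Compare the nullcline intercepts: K1/α12 = 724/0.323 = 2240 > K2 = 682; K2/α21 = 682/0.561 = 1220 > K1 = 724.
Since both inequalities hold, each species can invade when rare, so the interior equilibrium is stable.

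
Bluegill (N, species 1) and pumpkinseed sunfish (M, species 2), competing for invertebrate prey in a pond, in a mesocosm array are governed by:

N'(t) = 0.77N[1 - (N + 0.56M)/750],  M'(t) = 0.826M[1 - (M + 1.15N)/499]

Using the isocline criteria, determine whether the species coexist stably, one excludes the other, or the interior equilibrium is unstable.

species 1 excludes species 2

Compare the nullcline intercepts: K1/α12 = 750/0.56 = 1340 > K2 = 499; K2/α21 = 499/1.15 = 434 < K1 = 750.
Since the inequalities point opposite ways, species 1 can invade but species 2 cannot.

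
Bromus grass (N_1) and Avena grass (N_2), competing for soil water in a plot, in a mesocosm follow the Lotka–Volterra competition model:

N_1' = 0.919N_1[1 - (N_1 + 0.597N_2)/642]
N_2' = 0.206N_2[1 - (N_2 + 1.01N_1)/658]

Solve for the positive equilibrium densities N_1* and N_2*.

Setting both brackets to zero gives the nullclines N_1 + 0.597N_2 = 642 and 1.01N_1 + N_2 = 658.
Substituting N_2 = 658 - 1.01N_1 into the first: N_1(1 - 0.597·1.01) = 642 - 0.597·658.
So N_1* = 249/0.397 = 628, and then N_2* = 658 - 1.01·628 = 24.1.

N_1* ≈ 628, N_2* ≈ 24.1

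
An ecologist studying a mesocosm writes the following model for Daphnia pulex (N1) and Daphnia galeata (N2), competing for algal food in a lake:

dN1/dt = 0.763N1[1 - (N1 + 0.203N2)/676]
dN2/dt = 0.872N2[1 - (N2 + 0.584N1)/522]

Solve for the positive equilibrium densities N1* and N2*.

Setting both brackets to zero gives the nullclines N1 + 0.203N2 = 676 and 0.584N1 + N2 = 522.
Substituting N2 = 522 - 0.584N1 into the first: N1(1 - 0.203·0.584) = 676 - 0.203·522.
So N1* = 570/0.881 = 647, and then N2* = 522 - 0.584·647 = 144.

N1* ≈ 647, N2* ≈ 144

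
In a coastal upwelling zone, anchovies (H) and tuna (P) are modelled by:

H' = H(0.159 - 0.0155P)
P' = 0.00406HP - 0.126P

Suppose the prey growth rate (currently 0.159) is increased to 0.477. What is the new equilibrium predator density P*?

P* ≈ 30.8

At the interior fixed point, setting dH/dt = 0 with H > 0 fixes P* = (prey growth rate)/(HP coefficient) — independent of the other coefficients.
With the change, P* = 0.477/0.0155 = 30.8; it rises from 10.3.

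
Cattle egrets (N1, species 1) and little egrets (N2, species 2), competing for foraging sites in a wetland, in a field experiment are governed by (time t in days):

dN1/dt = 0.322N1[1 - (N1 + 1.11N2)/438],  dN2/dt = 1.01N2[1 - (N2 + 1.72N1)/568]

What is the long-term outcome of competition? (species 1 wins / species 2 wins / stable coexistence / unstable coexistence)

unstable coexistence (outcome depends on initial conditions)

Compare the nullcline intercepts: K1/α12 = 438/1.11 = 395 < K2 = 568; K2/α21 = 568/1.72 = 330 < K1 = 438.
Since both are reversed, neither can invade when rare; the interior point is a saddle.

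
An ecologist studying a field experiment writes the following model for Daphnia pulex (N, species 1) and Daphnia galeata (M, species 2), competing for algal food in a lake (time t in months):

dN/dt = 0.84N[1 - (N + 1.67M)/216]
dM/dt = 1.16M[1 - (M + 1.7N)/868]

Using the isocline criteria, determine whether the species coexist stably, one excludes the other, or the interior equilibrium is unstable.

Compare the nullcline intercepts: K1/α12 = 216/1.67 = 129 < K2 = 868; K2/α21 = 868/1.7 = 511 > K1 = 216.
Since the inequalities point opposite ways, species 2 can invade but species 1 cannot.

species 2 excludes species 1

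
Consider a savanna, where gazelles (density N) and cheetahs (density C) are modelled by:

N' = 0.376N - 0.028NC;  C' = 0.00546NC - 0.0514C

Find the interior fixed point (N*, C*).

Set dC/dt = 0 with C > 0: 0.00546N - 0.0514 = 0, so N* = 0.0514/0.00546 = 9.41.
Set dN/dt = 0 with N > 0: 0.376 - 0.028C = 0, so C* = 0.376/0.028 = 13.4.

N* ≈ 9.41, C* ≈ 13.4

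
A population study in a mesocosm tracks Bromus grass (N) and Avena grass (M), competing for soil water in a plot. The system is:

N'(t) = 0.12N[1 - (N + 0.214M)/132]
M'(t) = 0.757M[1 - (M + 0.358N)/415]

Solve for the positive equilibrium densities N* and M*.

Setting both brackets to zero gives the nullclines N + 0.214M = 132 and 0.358N + M = 415.
Substituting M = 415 - 0.358N into the first: N(1 - 0.214·0.358) = 132 - 0.214·415.
So N* = 43.2/0.923 = 46.8, and then M* = 415 - 0.358·46.8 = 398.

N* ≈ 46.8, M* ≈ 398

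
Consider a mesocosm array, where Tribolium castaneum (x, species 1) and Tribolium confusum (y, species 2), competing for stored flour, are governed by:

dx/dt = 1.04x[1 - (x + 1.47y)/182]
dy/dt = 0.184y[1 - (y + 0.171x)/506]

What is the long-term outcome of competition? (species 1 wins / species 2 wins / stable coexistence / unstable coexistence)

Compare the nullcline intercepts: K1/α12 = 182/1.47 = 124 < K2 = 506; K2/α21 = 506/0.171 = 2960 > K1 = 182.
Since the inequalities point opposite ways, species 2 can invade but species 1 cannot.

species 2 excludes species 1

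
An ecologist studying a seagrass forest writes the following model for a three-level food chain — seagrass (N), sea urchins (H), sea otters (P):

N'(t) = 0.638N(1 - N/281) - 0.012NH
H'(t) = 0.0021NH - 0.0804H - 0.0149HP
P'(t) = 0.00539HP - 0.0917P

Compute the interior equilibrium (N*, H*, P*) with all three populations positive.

N* ≈ 191, H* ≈ 17, P* ≈ 21.5

From dP/dt = 0: 0.00539H* = 0.0917, so H* = 17.
From dN/dt = 0: 0.638(1 - N*/281) = 0.012·17, giving N* = 281·(1 - 0.32) = 191.
From dH/dt = 0: 0.0021·191 - 0.0804 = 0.0149P*, so P* = 0.321/0.0149 = 21.5.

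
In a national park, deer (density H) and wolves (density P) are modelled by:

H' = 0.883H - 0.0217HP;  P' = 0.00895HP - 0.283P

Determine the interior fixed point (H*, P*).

H* ≈ 31.6, P* ≈ 40.7

Set dP/dt = 0 with P > 0: 0.00895H - 0.283 = 0, so H* = 0.283/0.00895 = 31.6.
Set dH/dt = 0 with H > 0: 0.883 - 0.0217P = 0, so P* = 0.883/0.0217 = 40.7.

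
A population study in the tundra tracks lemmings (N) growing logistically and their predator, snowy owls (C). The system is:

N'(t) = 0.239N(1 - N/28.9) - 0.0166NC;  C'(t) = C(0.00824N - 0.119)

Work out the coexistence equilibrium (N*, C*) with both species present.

N* ≈ 14.4, C* ≈ 7.2

From dC/dt = 0 with C > 0: 0.00824N* = 0.119, so N* = 14.4.
Substitute into dN/dt = 0: 0.239(1 - 14.4/28.9) = 0.0166C*.
The bracket is 0.5, giving C* = 0.12/0.0166 = 7.2.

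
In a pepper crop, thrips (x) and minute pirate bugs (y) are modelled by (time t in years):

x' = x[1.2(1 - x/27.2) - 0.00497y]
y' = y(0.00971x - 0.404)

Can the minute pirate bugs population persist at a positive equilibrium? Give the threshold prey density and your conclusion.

Threshold x = 41.6; K < 41.6, so no, the predator goes extinct.

The predator equation gives dy/dt > 0 only when x > 0.404/0.00971 = 41.6.
Without the predator, x → K = 27.2. Since 27.2 < 41.6, the predator cannot invade.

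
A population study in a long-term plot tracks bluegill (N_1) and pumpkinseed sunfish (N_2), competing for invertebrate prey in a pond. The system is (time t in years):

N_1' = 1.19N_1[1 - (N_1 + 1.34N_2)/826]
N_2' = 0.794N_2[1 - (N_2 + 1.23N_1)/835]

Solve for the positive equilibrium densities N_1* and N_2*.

N_1* ≈ 452, N_2* ≈ 279

Setting both brackets to zero gives the nullclines N_1 + 1.34N_2 = 826 and 1.23N_1 + N_2 = 835.
Substituting N_2 = 835 - 1.23N_1 into the first: N_1(1 - 1.34·1.23) = 826 - 1.34·835.
So N_1* = -293/-0.648 = 452, and then N_2* = 835 - 1.23·452 = 279.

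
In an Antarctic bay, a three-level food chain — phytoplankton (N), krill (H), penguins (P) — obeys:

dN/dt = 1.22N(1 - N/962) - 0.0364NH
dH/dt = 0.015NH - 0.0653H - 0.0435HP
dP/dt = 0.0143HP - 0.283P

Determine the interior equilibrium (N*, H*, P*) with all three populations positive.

N* ≈ 394, H* ≈ 19.8, P* ≈ 134

From dP/dt = 0: 0.0143H* = 0.283, so H* = 19.8.
From dN/dt = 0: 1.22(1 - N*/962) = 0.0364·19.8, giving N* = 962·(1 - 0.59) = 394.
From dH/dt = 0: 0.015·394 - 0.0653 = 0.0435P*, so P* = 5.84/0.0435 = 134.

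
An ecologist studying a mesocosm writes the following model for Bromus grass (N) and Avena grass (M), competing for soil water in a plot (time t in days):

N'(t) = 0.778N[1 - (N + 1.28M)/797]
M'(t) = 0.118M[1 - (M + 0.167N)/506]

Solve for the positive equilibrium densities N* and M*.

N* ≈ 190, M* ≈ 474

Setting both brackets to zero gives the nullclines N + 1.28M = 797 and 0.167N + M = 506.
Substituting M = 506 - 0.167N into the first: N(1 - 1.28·0.167) = 797 - 1.28·506.
So N* = 149/0.786 = 190, and then M* = 506 - 0.167·190 = 474.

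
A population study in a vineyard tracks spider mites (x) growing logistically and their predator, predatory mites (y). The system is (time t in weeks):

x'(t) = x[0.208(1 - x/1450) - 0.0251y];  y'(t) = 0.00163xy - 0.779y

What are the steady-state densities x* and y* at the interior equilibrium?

x* ≈ 478, y* ≈ 5.56

From dy/dt = 0 with y > 0: 0.00163x* = 0.779, so x* = 478.
Substitute into dx/dt = 0: 0.208(1 - 478/1450) = 0.0251y*.
The bracket is 0.67, giving y* = 0.139/0.0251 = 5.56.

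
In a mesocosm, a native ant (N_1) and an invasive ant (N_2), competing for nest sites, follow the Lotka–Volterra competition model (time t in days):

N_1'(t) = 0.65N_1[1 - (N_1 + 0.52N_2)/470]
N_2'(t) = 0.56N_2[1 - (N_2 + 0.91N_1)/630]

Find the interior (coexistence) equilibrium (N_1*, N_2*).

N_1* ≈ 270, N_2* ≈ 384

Setting both brackets to zero gives the nullclines N_1 + 0.52N_2 = 470 and 0.91N_1 + N_2 = 630.
Substituting N_2 = 630 - 0.91N_1 into the first: N_1(1 - 0.52·0.91) = 470 - 0.52·630.
So N_1* = 142/0.527 = 270, and then N_2* = 630 - 0.91·270 = 384.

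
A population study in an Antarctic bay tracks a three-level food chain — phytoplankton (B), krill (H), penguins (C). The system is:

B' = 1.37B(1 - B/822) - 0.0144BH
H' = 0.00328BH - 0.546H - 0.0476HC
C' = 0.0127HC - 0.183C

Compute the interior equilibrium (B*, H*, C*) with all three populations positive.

B* ≈ 698, H* ≈ 14.4, C* ≈ 36.6

From dC/dt = 0: 0.0127H* = 0.183, so H* = 14.4.
From dB/dt = 0: 1.37(1 - B*/822) = 0.0144·14.4, giving B* = 822·(1 - 0.151) = 698.
From dH/dt = 0: 0.00328·698 - 0.546 = 0.0476C*, so C* = 1.74/0.0476 = 36.6.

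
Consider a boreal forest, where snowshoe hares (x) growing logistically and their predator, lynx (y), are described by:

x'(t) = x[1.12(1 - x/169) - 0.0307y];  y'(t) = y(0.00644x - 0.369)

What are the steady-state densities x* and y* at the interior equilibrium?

From dy/dt = 0 with y > 0: 0.00644x* = 0.369, so x* = 57.3.
Substitute into dx/dt = 0: 1.12(1 - 57.3/169) = 0.0307y*.
The bracket is 0.661, giving y* = 0.74/0.0307 = 24.1.

x* ≈ 57.3, y* ≈ 24.1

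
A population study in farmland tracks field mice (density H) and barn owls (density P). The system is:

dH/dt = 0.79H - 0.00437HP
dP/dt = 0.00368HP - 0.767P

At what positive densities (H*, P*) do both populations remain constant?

Set dP/dt = 0 with P > 0: 0.00368H - 0.767 = 0, so H* = 0.767/0.00368 = 208.
Set dH/dt = 0 with H > 0: 0.79 - 0.00437P = 0, so P* = 0.79/0.00437 = 181.

H* ≈ 208, P* ≈ 181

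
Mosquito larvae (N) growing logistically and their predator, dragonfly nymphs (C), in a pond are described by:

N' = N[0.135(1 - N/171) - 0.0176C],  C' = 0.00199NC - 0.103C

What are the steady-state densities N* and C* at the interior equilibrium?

N* ≈ 51.8, C* ≈ 5.35

From dC/dt = 0 with C > 0: 0.00199N* = 0.103, so N* = 51.8.
Substitute into dN/dt = 0: 0.135(1 - 51.8/171) = 0.0176C*.
The bracket is 0.697, giving C* = 0.0941/0.0176 = 5.35.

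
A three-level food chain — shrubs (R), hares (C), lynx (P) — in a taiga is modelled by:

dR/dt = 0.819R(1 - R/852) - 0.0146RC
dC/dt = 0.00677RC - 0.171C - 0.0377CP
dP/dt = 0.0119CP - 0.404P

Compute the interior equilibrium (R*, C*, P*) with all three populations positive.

From dP/dt = 0: 0.0119C* = 0.404, so C* = 33.9.
From dR/dt = 0: 0.819(1 - R*/852) = 0.0146·33.9, giving R* = 852·(1 - 0.605) = 336.
From dC/dt = 0: 0.00677·336 - 0.171 = 0.0377P*, so P* = 2.11/0.0377 = 55.9.

R* ≈ 336, C* ≈ 33.9, P* ≈ 55.9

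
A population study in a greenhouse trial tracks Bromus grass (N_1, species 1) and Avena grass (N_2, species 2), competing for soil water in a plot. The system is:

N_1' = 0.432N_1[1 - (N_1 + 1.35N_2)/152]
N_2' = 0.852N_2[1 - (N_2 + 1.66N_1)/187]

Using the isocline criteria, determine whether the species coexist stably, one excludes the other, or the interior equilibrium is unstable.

Compare the nullcline intercepts: K1/α12 = 152/1.35 = 113 < K2 = 187; K2/α21 = 187/1.66 = 113 < K1 = 152.
Since both are reversed, neither can invade when rare; the interior point is a saddle.

unstable coexistence (outcome depends on initial conditions)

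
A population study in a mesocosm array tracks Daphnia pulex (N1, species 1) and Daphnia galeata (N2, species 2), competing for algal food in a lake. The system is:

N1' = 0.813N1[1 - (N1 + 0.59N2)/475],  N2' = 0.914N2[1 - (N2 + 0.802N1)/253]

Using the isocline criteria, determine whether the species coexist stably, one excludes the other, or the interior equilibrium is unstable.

species 1 excludes species 2

Compare the nullcline intercepts: K1/α12 = 475/0.59 = 805 > K2 = 253; K2/α21 = 253/0.802 = 315 < K1 = 475.
Since the inequalities point opposite ways, species 1 can invade but species 2 cannot.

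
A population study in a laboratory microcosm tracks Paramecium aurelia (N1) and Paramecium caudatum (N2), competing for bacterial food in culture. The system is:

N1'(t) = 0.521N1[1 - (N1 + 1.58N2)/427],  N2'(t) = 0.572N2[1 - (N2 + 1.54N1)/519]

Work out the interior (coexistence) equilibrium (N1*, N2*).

N1* ≈ 274, N2* ≈ 96.7

Setting both brackets to zero gives the nullclines N1 + 1.58N2 = 427 and 1.54N1 + N2 = 519.
Substituting N2 = 519 - 1.54N1 into the first: N1(1 - 1.58·1.54) = 427 - 1.58·519.
So N1* = -393/-1.43 = 274, and then N2* = 519 - 1.54·274 = 96.7.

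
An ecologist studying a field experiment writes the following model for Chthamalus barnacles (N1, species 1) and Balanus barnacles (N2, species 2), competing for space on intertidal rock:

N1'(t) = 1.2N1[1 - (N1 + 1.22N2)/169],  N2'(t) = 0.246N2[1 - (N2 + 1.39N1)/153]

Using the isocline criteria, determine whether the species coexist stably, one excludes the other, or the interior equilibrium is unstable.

Compare the nullcline intercepts: K1/α12 = 169/1.22 = 139 < K2 = 153; K2/α21 = 153/1.39 = 110 < K1 = 169.
Since both are reversed, neither can invade when rare; the interior point is a saddle.

unstable coexistence (outcome depends on initial conditions)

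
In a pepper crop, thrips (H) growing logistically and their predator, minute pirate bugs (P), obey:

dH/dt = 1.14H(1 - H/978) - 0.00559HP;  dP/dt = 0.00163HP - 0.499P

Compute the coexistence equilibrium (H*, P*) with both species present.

H* ≈ 306, P* ≈ 140

From dP/dt = 0 with P > 0: 0.00163H* = 0.499, so H* = 306.
Substitute into dH/dt = 0: 1.14(1 - 306/978) = 0.00559P*.
The bracket is 0.687, giving P* = 0.783/0.00559 = 140.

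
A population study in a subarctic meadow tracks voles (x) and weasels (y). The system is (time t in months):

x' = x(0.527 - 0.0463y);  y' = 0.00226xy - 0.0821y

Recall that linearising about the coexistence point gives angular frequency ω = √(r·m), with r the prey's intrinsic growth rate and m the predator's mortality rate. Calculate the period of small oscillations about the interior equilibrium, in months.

T ≈ 30.2 months

Here r = 0.527 and m = 0.0821, so r·m = 0.0433.
ω = √0.0433 = 0.208 per month, hence T = 2π/ω ≈ 30.2 months.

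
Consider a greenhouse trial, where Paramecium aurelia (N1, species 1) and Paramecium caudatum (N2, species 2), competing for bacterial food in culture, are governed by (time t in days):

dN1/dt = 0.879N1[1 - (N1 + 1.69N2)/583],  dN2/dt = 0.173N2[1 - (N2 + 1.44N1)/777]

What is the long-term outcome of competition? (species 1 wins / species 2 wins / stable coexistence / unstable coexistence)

Compare the nullcline intercepts: K1/α12 = 583/1.69 = 345 < K2 = 777; K2/α21 = 777/1.44 = 540 < K1 = 583.
Since both are reversed, neither can invade when rare; the interior point is a saddle.

unstable coexistence (outcome depends on initial conditions)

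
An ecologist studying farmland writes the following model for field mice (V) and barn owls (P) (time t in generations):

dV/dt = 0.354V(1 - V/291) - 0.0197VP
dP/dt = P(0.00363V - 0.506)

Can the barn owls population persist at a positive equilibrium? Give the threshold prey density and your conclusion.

Threshold V = 139; K > 139, so yes, the predator persists.

The predator equation gives dP/dt > 0 only when V > 0.506/0.00363 = 139.
Without the predator, V → K = 291. Since 291 > 139, the predator can invade and persist.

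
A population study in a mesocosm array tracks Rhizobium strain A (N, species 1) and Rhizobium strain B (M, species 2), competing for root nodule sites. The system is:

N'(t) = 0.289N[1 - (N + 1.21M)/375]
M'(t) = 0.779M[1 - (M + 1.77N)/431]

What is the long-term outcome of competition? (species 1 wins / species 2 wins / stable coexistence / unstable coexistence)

unstable coexistence (outcome depends on initial conditions)

Compare the nullcline intercepts: K1/α12 = 375/1.21 = 310 < K2 = 431; K2/α21 = 431/1.77 = 244 < K1 = 375.
Since both are reversed, neither can invade when rare; the interior point is a saddle.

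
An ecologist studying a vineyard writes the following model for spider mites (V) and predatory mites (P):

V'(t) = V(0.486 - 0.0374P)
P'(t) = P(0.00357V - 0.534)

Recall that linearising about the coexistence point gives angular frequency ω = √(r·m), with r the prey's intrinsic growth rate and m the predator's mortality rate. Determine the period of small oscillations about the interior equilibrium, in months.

Here r = 0.486 and m = 0.534, so r·m = 0.26.
ω = √0.26 = 0.509 per month, hence T = 2π/ω ≈ 12.3 months.

T ≈ 12.3 months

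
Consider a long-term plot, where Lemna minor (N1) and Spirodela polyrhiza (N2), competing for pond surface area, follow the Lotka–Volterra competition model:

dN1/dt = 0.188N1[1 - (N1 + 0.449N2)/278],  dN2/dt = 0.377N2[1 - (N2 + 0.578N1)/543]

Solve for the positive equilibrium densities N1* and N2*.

N1* ≈ 46.2, N2* ≈ 516

Setting both brackets to zero gives the nullclines N1 + 0.449N2 = 278 and 0.578N1 + N2 = 543.
Substituting N2 = 543 - 0.578N1 into the first: N1(1 - 0.449·0.578) = 278 - 0.449·543.
So N1* = 34.2/0.74 = 46.2, and then N2* = 543 - 0.578·46.2 = 516.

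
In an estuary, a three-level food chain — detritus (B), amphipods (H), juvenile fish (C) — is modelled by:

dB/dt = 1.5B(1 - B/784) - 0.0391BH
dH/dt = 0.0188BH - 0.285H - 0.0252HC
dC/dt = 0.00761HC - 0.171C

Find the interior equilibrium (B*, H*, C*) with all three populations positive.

B* ≈ 325, H* ≈ 22.5, C* ≈ 231

From dC/dt = 0: 0.00761H* = 0.171, so H* = 22.5.
From dB/dt = 0: 1.5(1 - B*/784) = 0.0391·22.5, giving B* = 784·(1 - 0.586) = 325.
From dH/dt = 0: 0.0188·325 - 0.285 = 0.0252C*, so C* = 5.82/0.0252 = 231.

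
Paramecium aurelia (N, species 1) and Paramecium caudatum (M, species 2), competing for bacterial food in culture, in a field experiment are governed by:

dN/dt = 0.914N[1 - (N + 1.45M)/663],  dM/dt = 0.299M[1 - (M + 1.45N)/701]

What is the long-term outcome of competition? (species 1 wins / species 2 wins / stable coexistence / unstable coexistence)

Compare the nullcline intercepts: K1/α12 = 663/1.45 = 457 < K2 = 701; K2/α21 = 701/1.45 = 483 < K1 = 663.
Since both are reversed, neither can invade when rare; the interior point is a saddle.

unstable coexistence (outcome depends on initial conditions)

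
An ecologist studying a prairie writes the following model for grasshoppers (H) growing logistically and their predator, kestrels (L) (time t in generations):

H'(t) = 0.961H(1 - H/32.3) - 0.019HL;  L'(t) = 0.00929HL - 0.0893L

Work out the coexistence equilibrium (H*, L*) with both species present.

H* ≈ 9.61, L* ≈ 35.5

From dL/dt = 0 with L > 0: 0.00929H* = 0.0893, so H* = 9.61.
Substitute into dH/dt = 0: 0.961(1 - 9.61/32.3) = 0.019L*.
The bracket is 0.702, giving L* = 0.675/0.019 = 35.5.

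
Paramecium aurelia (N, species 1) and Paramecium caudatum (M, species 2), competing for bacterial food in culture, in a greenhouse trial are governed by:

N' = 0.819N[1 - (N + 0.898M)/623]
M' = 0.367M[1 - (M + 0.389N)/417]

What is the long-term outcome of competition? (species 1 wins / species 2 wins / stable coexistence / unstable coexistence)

stable coexistence

Compare the nullcline intercepts: K1/α12 = 623/0.898 = 694 > K2 = 417; K2/α21 = 417/0.389 = 1070 > K1 = 623.
Since both inequalities hold, each species can invade when rare, so the interior equilibrium is stable.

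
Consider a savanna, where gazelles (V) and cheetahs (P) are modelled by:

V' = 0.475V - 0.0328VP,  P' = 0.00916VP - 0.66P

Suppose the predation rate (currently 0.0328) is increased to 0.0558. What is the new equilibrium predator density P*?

At the interior fixed point, setting dV/dt = 0 with V > 0 fixes P* = (prey growth rate)/(VP coefficient) — independent of the other coefficients.
With the change, P* = 0.475/0.0558 = 8.51; it falls from 14.5.

P* ≈ 8.51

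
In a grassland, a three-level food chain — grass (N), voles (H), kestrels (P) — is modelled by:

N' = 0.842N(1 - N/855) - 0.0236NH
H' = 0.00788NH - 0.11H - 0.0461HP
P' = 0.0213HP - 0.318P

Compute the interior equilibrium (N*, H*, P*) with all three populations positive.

From dP/dt = 0: 0.0213H* = 0.318, so H* = 14.9.
From dN/dt = 0: 0.842(1 - N*/855) = 0.0236·14.9, giving N* = 855·(1 - 0.418) = 497.
From dH/dt = 0: 0.00788·497 - 0.11 = 0.0461P*, so P* = 3.81/0.0461 = 82.6.

N* ≈ 497, H* ≈ 14.9, P* ≈ 82.6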